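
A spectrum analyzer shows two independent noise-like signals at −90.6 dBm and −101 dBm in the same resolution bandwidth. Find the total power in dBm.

−90.2 dBm

Convert to linear, add, convert back:
P₁ = 8.71×10⁻¹³ W, P₂ = 7.94×10⁻¹⁴ W
P_tot = 9.50×10⁻¹³ W → 10 log₁₀(P_tot / 10⁻³) = −90.2 dBm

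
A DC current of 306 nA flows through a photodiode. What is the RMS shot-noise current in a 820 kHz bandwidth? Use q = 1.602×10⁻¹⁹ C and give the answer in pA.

284 pA

I_n = √(2qI·B)
2qI·B = 2 × 1.602×10⁻¹⁹ × 3.06×10⁻⁷ × 8.20×10⁵ = 8.04×10⁻²⁰ A²
I_n = √(8.04×10⁻²⁰) = 2.84×10⁻¹⁰ A = 284 pA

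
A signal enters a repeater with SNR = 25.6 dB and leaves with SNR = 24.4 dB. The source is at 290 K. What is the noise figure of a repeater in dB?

1.2 dB

NF (dB) = SNR_in(dB) − SNR_out(dB) when the source is at T₀
NF = 25.6 − 24.4 = 1.2 dB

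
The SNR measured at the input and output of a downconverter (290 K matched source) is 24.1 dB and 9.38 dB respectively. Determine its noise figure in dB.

NF (dB) = SNR_in(dB) − SNR_out(dB) when the source is at T₀
NF = 24.1 − 9.38 = 14.72 dB

14.72 dB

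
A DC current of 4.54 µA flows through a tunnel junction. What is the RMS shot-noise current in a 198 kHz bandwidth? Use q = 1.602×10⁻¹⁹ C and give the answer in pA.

I_n = √(2qI·B)
2qI·B = 2 × 1.602×10⁻¹⁹ × 4.54×10⁻⁶ × 1.98×10⁵ = 2.88×10⁻¹⁹ A²
I_n = √(2.88×10⁻¹⁹) = 5.37×10⁻¹⁰ A = 537 pA

537 pA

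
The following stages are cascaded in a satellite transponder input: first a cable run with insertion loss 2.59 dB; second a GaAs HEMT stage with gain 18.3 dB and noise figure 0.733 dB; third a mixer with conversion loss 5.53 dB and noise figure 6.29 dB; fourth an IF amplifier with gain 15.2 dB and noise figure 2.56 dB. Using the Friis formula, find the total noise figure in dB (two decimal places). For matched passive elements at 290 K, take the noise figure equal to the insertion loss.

Convert to linear (a loss of L dB is a gain of −L dB): F_i = 10^(NF_i/10), G_i = 10^(G_i,dB/10)
  Stage 1: F_1 = 10^(2.59/10) = 1.816, G_1 = 10^(−2.59/10) = 0.5508
  Stage 2: F_2 = 10^(0.733/10) = 1.184, G_2 = 10^(18.3/10) = 67.61
  Stage 3: F_3 = 10^(6.29/10) = 4.256, G_3 = 10^(−5.53/10) = 0.2799
  Stage 4: F_4 = 10^(2.56/10) = 1.803, G_4 = 10^(15.2/10) = 33.11
Friis cascade:
  F = 1.816 + (1.184 − 1)/0.5508 + (4.256 − 1)/37.24 + (1.803 − 1)/10.42 = 2.314
NF = 10 log₁₀(2.314) = 3.64 dB

3.64 dB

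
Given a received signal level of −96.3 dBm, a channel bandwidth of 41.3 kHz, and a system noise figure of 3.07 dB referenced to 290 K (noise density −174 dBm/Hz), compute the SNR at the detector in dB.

Noise floor: N = −174 + 10 log₁₀(B) + NF
10 log₁₀(4.13×10⁴) = 46.16 dB
N = −174 + 46.16 + 3.07 = −124.77 dBm
SNR = P_sig − N = −96.3 − (−124.77) = 28.47 dB → 28.5 dB

28.5 dB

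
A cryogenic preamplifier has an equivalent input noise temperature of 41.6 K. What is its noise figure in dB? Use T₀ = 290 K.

0.582 dB

F = 1 + T_e/T₀ = 1 + 41.6/290 = 1.14345
NF = 10 log₁₀(1.14345) = 0.582 dB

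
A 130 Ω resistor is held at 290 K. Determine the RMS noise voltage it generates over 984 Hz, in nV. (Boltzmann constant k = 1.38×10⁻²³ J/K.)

V_n = √(4kTRB)
4kTRB = 4 × 1.38×10⁻²³ × 290 × 1.30×10² × 9.84×10² = 2.05×10⁻¹⁵ V²
V_n = √(2.05×10⁻¹⁵) = 4.53×10⁻⁸ V = 45.3 nV

45.3 nV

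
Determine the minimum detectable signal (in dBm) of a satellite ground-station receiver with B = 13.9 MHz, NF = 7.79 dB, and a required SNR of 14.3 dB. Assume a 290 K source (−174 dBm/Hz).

Sensitivity = −174 + 10 log₁₀(B) + NF + SNR_min
= −174 + 71.43 + 7.79 + 14.3
= −80.48 dBm → −80.5 dBm

−80.5 dBm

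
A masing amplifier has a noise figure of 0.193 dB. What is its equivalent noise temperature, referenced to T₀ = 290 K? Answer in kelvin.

13.2 K

F = 10^(0.193/10) = 1.04544
T_e = (F − 1)·T₀ = (1.04544 − 1) × 290 = 13.2 K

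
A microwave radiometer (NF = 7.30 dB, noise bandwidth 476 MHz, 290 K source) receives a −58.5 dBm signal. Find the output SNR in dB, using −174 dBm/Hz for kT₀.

21.4 dB

Noise floor: N = −174 + 10 log₁₀(B) + NF
10 log₁₀(4.76×10⁸) = 86.78 dB
N = −174 + 86.78 + 7.30 = −79.92 dBm
SNR = P_sig − N = −58.5 − (−79.92) = 21.42 dB → 21.4 dB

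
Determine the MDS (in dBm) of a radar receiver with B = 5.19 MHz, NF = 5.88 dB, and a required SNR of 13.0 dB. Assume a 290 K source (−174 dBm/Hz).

−88.0 dBm

Sensitivity = −174 + 10 log₁₀(B) + NF + SNR_min
= −174 + 67.15 + 5.88 + 13.0
= −87.97 dBm → −88.0 dBm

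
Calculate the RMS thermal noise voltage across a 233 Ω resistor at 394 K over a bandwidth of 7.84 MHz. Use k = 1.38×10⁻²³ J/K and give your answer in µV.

6.30 µV

V_n = √(4kTRB)
4kTRB = 4 × 1.38×10⁻²³ × 394 × 2.33×10² × 7.84×10⁶ = 3.97×10⁻¹¹ V²
V_n = √(3.97×10⁻¹¹) = 6.30×10⁻⁶ V = 6.30 µV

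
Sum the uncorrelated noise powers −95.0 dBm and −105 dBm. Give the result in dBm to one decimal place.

Convert to linear, add, convert back:
P₁ = 3.16×10⁻¹³ W, P₂ = 3.16×10⁻¹⁴ W
P_tot = 3.48×10⁻¹³ W → 10 log₁₀(P_tot / 10⁻³) = −94.6 dBm

−94.6 dBm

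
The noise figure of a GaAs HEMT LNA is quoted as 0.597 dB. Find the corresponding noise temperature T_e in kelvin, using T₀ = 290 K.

42.7 K

F = 10^(0.597/10) = 1.14736
T_e = (F − 1)·T₀ = (1.14736 − 1) × 290 = 42.7 K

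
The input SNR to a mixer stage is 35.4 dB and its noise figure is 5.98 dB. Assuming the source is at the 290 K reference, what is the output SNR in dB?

29.42 dB

By definition F = SNR_in/SNR_out, so in dB: SNR_out = SNR_in − NF
SNR_out = 35.4 − 5.98 = 29.42 dB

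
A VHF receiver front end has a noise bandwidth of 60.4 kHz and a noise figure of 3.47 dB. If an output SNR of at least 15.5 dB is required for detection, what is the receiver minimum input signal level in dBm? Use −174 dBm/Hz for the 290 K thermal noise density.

−107.2 dBm

Sensitivity = −174 + 10 log₁₀(B) + NF + SNR_min
= −174 + 47.81 + 3.47 + 15.5
= −107.22 dBm → −107.2 dBm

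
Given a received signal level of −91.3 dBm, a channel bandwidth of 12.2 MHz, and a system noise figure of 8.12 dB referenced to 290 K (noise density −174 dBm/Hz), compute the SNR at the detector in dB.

3.7 dB

Noise floor: N = −174 + 10 log₁₀(B) + NF
10 log₁₀(1.22×10⁷) = 70.86 dB
N = −174 + 70.86 + 8.12 = −95.02 dBm
SNR = P_sig − N = −91.3 − (−95.02) = 3.72 dB → 3.7 dB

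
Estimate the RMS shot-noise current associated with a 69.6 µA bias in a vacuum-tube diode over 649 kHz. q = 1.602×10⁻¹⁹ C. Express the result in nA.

3.80 nA

I_n = √(2qI·B)
2qI·B = 2 × 1.602×10⁻¹⁹ × 6.96×10⁻⁵ × 6.49×10⁵ = 1.45×10⁻¹⁷ A²
I_n = √(1.45×10⁻¹⁷) = 3.80×10⁻⁹ A = 3.80 nA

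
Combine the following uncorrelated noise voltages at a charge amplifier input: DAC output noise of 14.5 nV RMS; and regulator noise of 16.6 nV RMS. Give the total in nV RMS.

Uncorrelated sources add in power (mean-square): V_tot = √(ΣV_i²)
V_tot = √[(1.45×10⁻⁸)² + (1.66×10⁻⁸)²] = 2.20×10⁻⁸ V = 22.0 nV

22.0 nV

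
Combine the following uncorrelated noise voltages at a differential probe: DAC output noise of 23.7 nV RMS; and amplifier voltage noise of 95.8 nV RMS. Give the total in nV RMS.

98.7 nV

Uncorrelated sources add in power (mean-square): V_tot = √(ΣV_i²)
V_tot = √[(2.37×10⁻⁸)² + (9.58×10⁻⁸)²] = 9.87×10⁻⁸ V = 98.7 nV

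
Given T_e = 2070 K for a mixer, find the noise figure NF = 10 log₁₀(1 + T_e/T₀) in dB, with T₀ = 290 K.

F = 1 + T_e/T₀ = 1 + 2070/290 = 8.13793
NF = 10 log₁₀(8.13793) = 9.11 dB

9.11 dB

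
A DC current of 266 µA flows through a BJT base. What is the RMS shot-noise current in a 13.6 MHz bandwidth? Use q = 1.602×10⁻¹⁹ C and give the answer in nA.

34.0 nA

I_n = √(2qI·B)
2qI·B = 2 × 1.602×10⁻¹⁹ × 2.66×10⁻⁴ × 1.36×10⁷ = 1.16×10⁻¹⁵ A²
I_n = √(1.16×10⁻¹⁵) = 3.40×10⁻⁸ A = 34.0 nA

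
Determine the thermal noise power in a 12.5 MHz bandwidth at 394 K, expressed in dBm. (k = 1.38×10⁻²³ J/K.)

−101.7 dBm

P_n = kTB = 1.38×10⁻²³ × 394 × 1.25×10⁷ = 6.80×10⁻¹⁴ W
In dBm: 10 log₁₀(6.80×10⁻¹⁴ / 10⁻³) = −101.7 dBm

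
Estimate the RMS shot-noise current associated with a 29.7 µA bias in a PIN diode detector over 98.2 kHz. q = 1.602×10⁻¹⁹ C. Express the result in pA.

967 pA

I_n = √(2qI·B)
2qI·B = 2 × 1.602×10⁻¹⁹ × 2.97×10⁻⁵ × 9.82×10⁴ = 9.34×10⁻¹⁹ A²
I_n = √(9.34×10⁻¹⁹) = 9.67×10⁻¹⁰ A = 967 pA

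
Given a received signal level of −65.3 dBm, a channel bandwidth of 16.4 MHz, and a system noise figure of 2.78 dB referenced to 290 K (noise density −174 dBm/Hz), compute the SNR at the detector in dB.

Noise floor: N = −174 + 10 log₁₀(B) + NF
10 log₁₀(1.64×10⁷) = 72.15 dB
N = −174 + 72.15 + 2.78 = −99.07 dBm
SNR = P_sig − N = −65.3 − (−99.07) = 33.77 dB → 33.8 dB

33.8 dB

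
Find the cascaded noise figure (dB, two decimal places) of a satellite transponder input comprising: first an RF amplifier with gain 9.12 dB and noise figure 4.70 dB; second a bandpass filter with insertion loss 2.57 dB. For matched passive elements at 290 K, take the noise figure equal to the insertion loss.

4.84 dB

Convert to linear (a loss of L dB is a gain of −L dB): F_i = 10^(NF_i/10), G_i = 10^(G_i,dB/10)
  Stage 1: F_1 = 10^(4.70/10) = 2.951, G_1 = 10^(9.12/10) = 8.166
  Stage 2: F_2 = 10^(2.57/10) = 1.807, G_2 = 10^(−2.57/10) = 0.5534
Friis cascade:
  F = 2.951 + (1.807 − 1)/8.166 = 3.050
NF = 10 log₁₀(3.050) = 4.84 dB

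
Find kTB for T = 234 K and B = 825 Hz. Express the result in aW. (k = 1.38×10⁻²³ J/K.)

2.66 aW

P_n = kTB = 1.38×10⁻²³ × 234 × 8.25×10² = 2.66×10⁻¹⁸ W = 2.66 aW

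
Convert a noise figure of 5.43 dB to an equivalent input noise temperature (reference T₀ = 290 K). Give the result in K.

723 K

F = 10^(5.43/10) = 3.4914
T_e = (F − 1)·T₀ = (3.4914 − 1) × 290 = 723 K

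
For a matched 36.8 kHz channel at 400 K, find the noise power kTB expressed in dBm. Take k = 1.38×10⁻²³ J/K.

P_n = kTB = 1.38×10⁻²³ × 400 × 3.68×10⁴ = 2.03×10⁻¹⁶ W
In dBm: 10 log₁₀(2.03×10⁻¹⁶ / 10⁻³) = −126.9 dBm

−126.9 dBm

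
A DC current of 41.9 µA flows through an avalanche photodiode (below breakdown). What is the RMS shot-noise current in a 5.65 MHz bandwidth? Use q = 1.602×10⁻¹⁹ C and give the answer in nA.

8.71 nA

I_n = √(2qI·B)
2qI·B = 2 × 1.602×10⁻¹⁹ × 4.19×10⁻⁵ × 5.65×10⁶ = 7.58×10⁻¹⁷ A²
I_n = √(7.58×10⁻¹⁷) = 8.71×10⁻⁹ A = 8.71 nA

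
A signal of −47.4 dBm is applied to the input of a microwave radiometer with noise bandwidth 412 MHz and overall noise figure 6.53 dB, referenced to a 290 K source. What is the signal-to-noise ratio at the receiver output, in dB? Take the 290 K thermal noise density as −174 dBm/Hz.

Noise floor: N = −174 + 10 log₁₀(B) + NF
10 log₁₀(4.12×10⁸) = 86.15 dB
N = −174 + 86.15 + 6.53 = −81.32 dBm
SNR = P_sig − N = −47.4 − (−81.32) = 33.92 dB → 33.9 dB

33.9 dB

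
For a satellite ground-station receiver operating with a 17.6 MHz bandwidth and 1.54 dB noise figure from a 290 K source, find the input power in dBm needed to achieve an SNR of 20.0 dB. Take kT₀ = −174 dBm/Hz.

Sensitivity = −174 + 10 log₁₀(B) + NF + SNR_min
= −174 + 72.46 + 1.54 + 20.0
= −80.00 dBm → −80.0 dBm

−80.0 dBm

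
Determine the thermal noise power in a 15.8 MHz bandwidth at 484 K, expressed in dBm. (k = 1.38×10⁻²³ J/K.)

−99.8 dBm

P_n = kTB = 1.38×10⁻²³ × 484 × 1.58×10⁷ = 1.06×10⁻¹³ W
In dBm: 10 log₁₀(1.06×10⁻¹³ / 10⁻³) = −99.8 dBm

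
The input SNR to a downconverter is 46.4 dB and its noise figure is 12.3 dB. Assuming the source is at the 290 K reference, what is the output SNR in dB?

34.1 dB

By definition F = SNR_in/SNR_out, so in dB: SNR_out = SNR_in − NF
SNR_out = 46.4 − 12.3 = 34.1 dB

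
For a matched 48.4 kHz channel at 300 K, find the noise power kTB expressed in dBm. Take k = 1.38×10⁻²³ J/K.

P_n = kTB = 1.38×10⁻²³ × 300 × 4.84×10⁴ = 2.00×10⁻¹⁶ W
In dBm: 10 log₁₀(2.00×10⁻¹⁶ / 10⁻³) = −127.0 dBm

−127.0 dBm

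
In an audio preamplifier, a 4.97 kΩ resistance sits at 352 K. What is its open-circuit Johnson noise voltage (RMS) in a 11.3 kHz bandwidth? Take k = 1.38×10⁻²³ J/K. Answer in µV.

1.04 µV

V_n = √(4kTRB)
4kTRB = 4 × 1.38×10⁻²³ × 352 × 4.97×10³ × 1.13×10⁴ = 1.09×10⁻¹² V²
V_n = √(1.09×10⁻¹²) = 1.04×10⁻⁶ V = 1.04 µV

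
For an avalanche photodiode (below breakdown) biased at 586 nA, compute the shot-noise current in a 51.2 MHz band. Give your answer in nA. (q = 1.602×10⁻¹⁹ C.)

I_n = √(2qI·B)
2qI·B = 2 × 1.602×10⁻¹⁹ × 5.86×10⁻⁷ × 5.12×10⁷ = 9.61×10⁻¹⁸ A²
I_n = √(9.61×10⁻¹⁸) = 3.10×10⁻⁹ A = 3.10 nA

3.10 nA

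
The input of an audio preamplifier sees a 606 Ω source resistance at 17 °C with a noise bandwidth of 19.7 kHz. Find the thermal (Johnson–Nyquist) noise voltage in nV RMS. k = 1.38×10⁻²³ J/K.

T = 17 °C + 273.15 = 290.15 K
V_n = √(4kTRB)
4kTRB = 4 × 1.38×10⁻²³ × 290.15 × 6.06×10² × 1.97×10⁴ = 1.91×10⁻¹³ V²
V_n = √(1.91×10⁻¹³) = 4.37×10⁻⁷ V = 437 nV

437 nV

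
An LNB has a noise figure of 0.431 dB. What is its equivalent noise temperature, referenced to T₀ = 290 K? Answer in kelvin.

F = 10^(0.431/10) = 1.10433
T_e = (F − 1)·T₀ = (1.10433 − 1) × 290 = 30.3 K

30.3 K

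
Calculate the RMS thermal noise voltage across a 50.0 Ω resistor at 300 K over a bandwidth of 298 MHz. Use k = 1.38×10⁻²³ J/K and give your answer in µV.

15.7 µV

V_n = √(4kTRB)
4kTRB = 4 × 1.38×10⁻²³ × 300 × 5.00×10¹ × 2.98×10⁸ = 2.47×10⁻¹⁰ V²
V_n = √(2.47×10⁻¹⁰) = 1.57×10⁻⁵ V = 15.7 µV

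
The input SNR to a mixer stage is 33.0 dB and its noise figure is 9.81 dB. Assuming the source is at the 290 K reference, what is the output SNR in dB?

By definition F = SNR_in/SNR_out, so in dB: SNR_out = SNR_in − NF
SNR_out = 33.0 − 9.81 = 23.19 dB

23.19 dB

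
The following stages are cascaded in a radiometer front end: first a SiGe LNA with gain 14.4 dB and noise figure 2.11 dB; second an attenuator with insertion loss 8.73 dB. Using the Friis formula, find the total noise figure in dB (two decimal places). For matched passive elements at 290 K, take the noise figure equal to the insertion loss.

Convert to linear (a loss of L dB is a gain of −L dB): F_i = 10^(NF_i/10), G_i = 10^(G_i,dB/10)
  Stage 1: F_1 = 10^(2.11/10) = 1.626, G_1 = 10^(14.4/10) = 27.54
  Stage 2: F_2 = 10^(8.73/10) = 7.464, G_2 = 10^(−8.73/10) = 0.1340
Friis cascade:
  F = 1.626 + (7.464 − 1)/27.54 = 1.860
NF = 10 log₁₀(1.860) = 2.70 dB

2.70 dB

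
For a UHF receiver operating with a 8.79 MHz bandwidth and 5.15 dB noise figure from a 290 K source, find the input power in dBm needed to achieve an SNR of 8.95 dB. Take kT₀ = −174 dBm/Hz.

−90.5 dBm

Sensitivity = −174 + 10 log₁₀(B) + NF + SNR_min
= −174 + 69.44 + 5.15 + 8.95
= −90.46 dBm → −90.5 dBm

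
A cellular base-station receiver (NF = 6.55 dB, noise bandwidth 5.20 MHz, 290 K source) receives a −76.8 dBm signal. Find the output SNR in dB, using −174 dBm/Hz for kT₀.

23.5 dB

Noise floor: N = −174 + 10 log₁₀(B) + NF
10 log₁₀(5.20×10⁶) = 67.16 dB
N = −174 + 67.16 + 6.55 = −100.29 dBm
SNR = P_sig − N = −76.8 − (−100.29) = 23.49 dB → 23.5 dB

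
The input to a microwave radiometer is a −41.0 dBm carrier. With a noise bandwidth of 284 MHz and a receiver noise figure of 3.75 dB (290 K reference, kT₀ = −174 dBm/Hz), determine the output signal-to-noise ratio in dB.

Noise floor: N = −174 + 10 log₁₀(B) + NF
10 log₁₀(2.84×10⁸) = 84.53 dB
N = −174 + 84.53 + 3.75 = −85.72 dBm
SNR = P_sig − N = −41.0 − (−85.72) = 44.72 dB → 44.7 dB

44.7 dB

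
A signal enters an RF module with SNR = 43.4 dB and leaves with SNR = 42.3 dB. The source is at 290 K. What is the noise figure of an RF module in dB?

1.1 dB

NF (dB) = SNR_in(dB) − SNR_out(dB) when the source is at T₀
NF = 43.4 − 42.3 = 1.1 dB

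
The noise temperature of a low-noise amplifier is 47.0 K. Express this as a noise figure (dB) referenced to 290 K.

0.652 dB

F = 1 + T_e/T₀ = 1 + 47.0/290 = 1.16207
NF = 10 log₁₀(1.16207) = 0.652 dB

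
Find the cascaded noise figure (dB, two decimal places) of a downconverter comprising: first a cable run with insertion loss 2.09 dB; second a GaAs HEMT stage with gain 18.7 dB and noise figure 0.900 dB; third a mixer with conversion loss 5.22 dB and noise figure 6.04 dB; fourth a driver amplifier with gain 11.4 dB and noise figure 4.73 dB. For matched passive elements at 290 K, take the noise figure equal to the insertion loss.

3.42 dB

Convert to linear (a loss of L dB is a gain of −L dB): F_i = 10^(NF_i/10), G_i = 10^(G_i,dB/10)
  Stage 1: F_1 = 10^(2.09/10) = 1.618, G_1 = 10^(−2.09/10) = 0.6180
  Stage 2: F_2 = 10^(0.900/10) = 1.230, G_2 = 10^(18.7/10) = 74.13
  Stage 3: F_3 = 10^(6.04/10) = 4.018, G_3 = 10^(−5.22/10) = 0.3006
  Stage 4: F_4 = 10^(4.73/10) = 2.972, G_4 = 10^(11.4/10) = 13.80
Friis cascade:
  F = 1.618 + (1.230 − 1)/0.6180 + (4.018 − 1)/45.81 + (2.972 − 1)/13.77 = 2.200
NF = 10 log₁₀(2.200) = 3.42 dB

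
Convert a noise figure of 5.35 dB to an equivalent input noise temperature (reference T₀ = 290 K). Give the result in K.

F = 10^(5.35/10) = 3.42768
T_e = (F − 1)·T₀ = (3.42768 − 1) × 290 = 704 K

704 K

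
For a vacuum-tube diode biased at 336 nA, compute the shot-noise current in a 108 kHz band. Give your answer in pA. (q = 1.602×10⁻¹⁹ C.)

I_n = √(2qI·B)
2qI·B = 2 × 1.602×10⁻¹⁹ × 3.36×10⁻⁷ × 1.08×10⁵ = 1.16×10⁻²⁰ A²
I_n = √(1.16×10⁻²⁰) = 1.08×10⁻¹⁰ A = 108 pA

108 pA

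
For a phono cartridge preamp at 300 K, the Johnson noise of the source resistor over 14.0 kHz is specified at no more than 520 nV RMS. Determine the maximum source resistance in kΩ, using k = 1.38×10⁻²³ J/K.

1.17 kΩ

Johnson–Nyquist: V_n = √(4kTRB) ⇒ R = V_n² / (4kTB)
4kTB = 4 × 1.38×10⁻²³ × 300 × 1.40×10⁴ = 2.32×10⁻¹⁶
R = (5.20×10⁻⁷)² / 2.32×10⁻¹⁶ = 1.17×10³ Ω = 1.17 kΩ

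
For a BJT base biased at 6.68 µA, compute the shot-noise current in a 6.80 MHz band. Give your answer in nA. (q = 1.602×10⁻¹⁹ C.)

I_n = √(2qI·B)
2qI·B = 2 × 1.602×10⁻¹⁹ × 6.68×10⁻⁶ × 6.80×10⁶ = 1.46×10⁻¹⁷ A²
I_n = √(1.46×10⁻¹⁷) = 3.81×10⁻⁹ A = 3.81 nA

3.81 nA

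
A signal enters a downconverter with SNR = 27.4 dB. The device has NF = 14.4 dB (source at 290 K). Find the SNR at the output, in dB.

By definition F = SNR_in/SNR_out, so in dB: SNR_out = SNR_in − NF
SNR_out = 27.4 − 14.4 = 13.0 dB

13.0 dB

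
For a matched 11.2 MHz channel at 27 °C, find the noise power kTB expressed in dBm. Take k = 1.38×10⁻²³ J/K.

−103.3 dBm

T = 27 °C + 273.15 = 300.15 K
P_n = kTB = 1.38×10⁻²³ × 300.15 × 1.12×10⁷ = 4.64×10⁻¹⁴ W
In dBm: 10 log₁₀(4.64×10⁻¹⁴ / 10⁻³) = −103.3 dBm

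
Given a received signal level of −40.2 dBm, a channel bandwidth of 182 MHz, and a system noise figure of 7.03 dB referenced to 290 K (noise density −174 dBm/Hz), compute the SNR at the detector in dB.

Noise floor: N = −174 + 10 log₁₀(B) + NF
10 log₁₀(1.82×10⁸) = 82.6 dB
N = −174 + 82.6 + 7.03 = −84.37 dBm
SNR = P_sig − N = −40.2 − (−84.37) = 44.17 dB → 44.2 dB

44.2 dB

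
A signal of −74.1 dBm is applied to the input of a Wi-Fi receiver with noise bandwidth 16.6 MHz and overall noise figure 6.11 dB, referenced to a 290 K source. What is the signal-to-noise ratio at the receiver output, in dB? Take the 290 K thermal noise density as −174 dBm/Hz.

Noise floor: N = −174 + 10 log₁₀(B) + NF
10 log₁₀(1.66×10⁷) = 72.2 dB
N = −174 + 72.2 + 6.11 = −95.69 dBm
SNR = P_sig − N = −74.1 − (−95.69) = 21.59 dB → 21.6 dB

21.6 dB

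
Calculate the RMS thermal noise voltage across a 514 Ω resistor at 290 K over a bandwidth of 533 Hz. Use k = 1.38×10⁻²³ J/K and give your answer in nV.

66.2 nV

V_n = √(4kTRB)
4kTRB = 4 × 1.38×10⁻²³ × 290 × 5.14×10² × 5.33×10² = 4.39×10⁻¹⁵ V²
V_n = √(4.39×10⁻¹⁵) = 6.62×10⁻⁸ V = 66.2 nV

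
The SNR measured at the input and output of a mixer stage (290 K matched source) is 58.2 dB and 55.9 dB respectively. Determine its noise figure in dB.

2.3 dB

NF (dB) = SNR_in(dB) − SNR_out(dB) when the source is at T₀
NF = 58.2 − 55.9 = 2.3 dB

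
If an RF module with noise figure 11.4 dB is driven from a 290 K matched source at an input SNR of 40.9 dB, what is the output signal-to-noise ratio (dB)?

29.5 dB

By definition F = SNR_in/SNR_out, so in dB: SNR_out = SNR_in − NF
SNR_out = 40.9 − 11.4 = 29.5 dB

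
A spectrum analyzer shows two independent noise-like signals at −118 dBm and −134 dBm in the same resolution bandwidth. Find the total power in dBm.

−117.9 dBm

Convert to linear, add, convert back:
P₁ = 1.58×10⁻¹⁵ W, P₂ = 3.98×10⁻¹⁷ W
P_tot = 1.62×10⁻¹⁵ W → 10 log₁₀(P_tot / 10⁻³) = −117.9 dBm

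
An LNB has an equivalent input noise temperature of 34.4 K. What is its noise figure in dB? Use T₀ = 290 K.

0.487 dB

F = 1 + T_e/T₀ = 1 + 34.4/290 = 1.11862
NF = 10 log₁₀(1.11862) = 0.487 dB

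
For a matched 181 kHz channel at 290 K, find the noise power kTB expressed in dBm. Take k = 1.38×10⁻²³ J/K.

P_n = kTB = 1.38×10⁻²³ × 290 × 1.81×10⁵ = 7.24×10⁻¹⁶ W
In dBm: 10 log₁₀(7.24×10⁻¹⁶ / 10⁻³) = −121.4 dBm

−121.4 dBm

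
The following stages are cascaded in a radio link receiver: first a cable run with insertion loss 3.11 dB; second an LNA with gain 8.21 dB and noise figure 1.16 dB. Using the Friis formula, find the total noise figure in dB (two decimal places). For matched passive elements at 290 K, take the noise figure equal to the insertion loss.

Convert to linear (a loss of L dB is a gain of −L dB): F_i = 10^(NF_i/10), G_i = 10^(G_i,dB/10)
  Stage 1: F_1 = 10^(3.11/10) = 2.046, G_1 = 10^(−3.11/10) = 0.4887
  Stage 2: F_2 = 10^(1.16/10) = 1.306, G_2 = 10^(8.21/10) = 6.622
Friis cascade:
  F = 2.046 + (1.306 − 1)/0.4887 = 2.673
NF = 10 log₁₀(2.673) = 4.27 dB

4.27 dB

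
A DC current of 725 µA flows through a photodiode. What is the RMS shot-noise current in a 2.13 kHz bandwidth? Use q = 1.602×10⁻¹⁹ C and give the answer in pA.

703 pA

I_n = √(2qI·B)
2qI·B = 2 × 1.602×10⁻¹⁹ × 7.25×10⁻⁴ × 2.13×10³ = 4.95×10⁻¹⁹ A²
I_n = √(4.95×10⁻¹⁹) = 7.03×10⁻¹⁰ A = 703 pA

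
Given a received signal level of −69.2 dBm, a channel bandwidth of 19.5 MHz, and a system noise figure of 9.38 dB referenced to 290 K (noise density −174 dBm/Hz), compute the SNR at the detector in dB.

22.5 dB

Noise floor: N = −174 + 10 log₁₀(B) + NF
10 log₁₀(1.95×10⁷) = 72.9 dB
N = −174 + 72.9 + 9.38 = −91.72 dBm
SNR = P_sig − N = −69.2 − (−91.72) = 22.52 dB → 22.5 dB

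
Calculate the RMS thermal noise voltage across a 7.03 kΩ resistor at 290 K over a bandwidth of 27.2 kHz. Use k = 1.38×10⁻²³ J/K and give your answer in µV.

1.75 µV

V_n = √(4kTRB)
4kTRB = 4 × 1.38×10⁻²³ × 290 × 7.03×10³ × 2.72×10⁴ = 3.06×10⁻¹² V²
V_n = √(3.06×10⁻¹²) = 1.75×10⁻⁶ V = 1.75 µV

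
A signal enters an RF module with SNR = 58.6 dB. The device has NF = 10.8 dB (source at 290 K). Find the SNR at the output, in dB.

47.8 dB

By definition F = SNR_in/SNR_out, so in dB: SNR_out = SNR_in − NF
SNR_out = 58.6 − 10.8 = 47.8 dB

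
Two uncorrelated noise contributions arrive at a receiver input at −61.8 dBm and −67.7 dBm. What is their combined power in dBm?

Convert to linear, add, convert back:
P₁ = 6.61×10⁻¹⁰ W, P₂ = 1.70×10⁻¹⁰ W
P_tot = 8.31×10⁻¹⁰ W → 10 log₁₀(P_tot / 10⁻³) = −60.8 dBm

−60.8 dBm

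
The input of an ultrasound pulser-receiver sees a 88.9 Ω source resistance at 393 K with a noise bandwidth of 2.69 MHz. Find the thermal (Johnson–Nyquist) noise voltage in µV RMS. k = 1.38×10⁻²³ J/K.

V_n = √(4kTRB)
4kTRB = 4 × 1.38×10⁻²³ × 393 × 8.89×10¹ × 2.69×10⁶ = 5.19×10⁻¹² V²
V_n = √(5.19×10⁻¹²) = 2.28×10⁻⁶ V = 2.28 µV

2.28 µV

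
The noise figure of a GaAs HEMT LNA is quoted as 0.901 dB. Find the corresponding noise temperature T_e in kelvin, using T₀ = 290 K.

F = 10^(0.901/10) = 1.23055
T_e = (F − 1)·T₀ = (1.23055 − 1) × 290 = 66.9 K

66.9 K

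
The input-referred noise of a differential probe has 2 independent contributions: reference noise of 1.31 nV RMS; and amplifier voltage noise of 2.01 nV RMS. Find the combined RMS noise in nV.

Uncorrelated sources add in power (mean-square): V_tot = √(ΣV_i²)
V_tot = √[(1.31×10⁻⁹)² + (2.01×10⁻⁹)²] = 2.40×10⁻⁹ V = 2.40 nV

2.40 nV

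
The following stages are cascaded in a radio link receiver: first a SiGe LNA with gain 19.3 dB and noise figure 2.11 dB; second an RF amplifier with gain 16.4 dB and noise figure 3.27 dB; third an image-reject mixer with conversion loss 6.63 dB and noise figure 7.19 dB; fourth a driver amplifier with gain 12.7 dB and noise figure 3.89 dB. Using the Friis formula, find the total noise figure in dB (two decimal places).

2.15 dB

Convert to linear (a loss of L dB is a gain of −L dB): F_i = 10^(NF_i/10), G_i = 10^(G_i,dB/10)
  Stage 1: F_1 = 10^(2.11/10) = 1.626, G_1 = 10^(19.3/10) = 85.11
  Stage 2: F_2 = 10^(3.27/10) = 2.123, G_2 = 10^(16.4/10) = 43.65
  Stage 3: F_3 = 10^(7.19/10) = 5.236, G_3 = 10^(−6.63/10) = 0.2173
  Stage 4: F_4 = 10^(3.89/10) = 2.449, G_4 = 10^(12.7/10) = 18.62
Friis cascade:
  F = 1.626 + (2.123 − 1)/85.11 + (5.236 − 1)/3715 + (2.449 − 1)/807.2 = 1.642
NF = 10 log₁₀(1.642) = 2.15 dB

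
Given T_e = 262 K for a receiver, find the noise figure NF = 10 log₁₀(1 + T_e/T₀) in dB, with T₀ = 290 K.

F = 1 + T_e/T₀ = 1 + 262/290 = 1.90345
NF = 10 log₁₀(1.90345) = 2.80 dB

2.80 dB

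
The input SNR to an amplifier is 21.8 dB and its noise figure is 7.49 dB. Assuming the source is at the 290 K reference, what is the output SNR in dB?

14.31 dB

By definition F = SNR_in/SNR_out, so in dB: SNR_out = SNR_in − NF
SNR_out = 21.8 − 7.49 = 14.31 dB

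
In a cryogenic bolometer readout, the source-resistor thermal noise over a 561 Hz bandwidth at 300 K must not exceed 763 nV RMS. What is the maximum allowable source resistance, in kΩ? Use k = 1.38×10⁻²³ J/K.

62.7 kΩ

Johnson–Nyquist: V_n = √(4kTRB) ⇒ R = V_n² / (4kTB)
4kTB = 4 × 1.38×10⁻²³ × 300 × 5.61×10² = 9.29×10⁻¹⁸
R = (7.63×10⁻⁷)² / 9.29×10⁻¹⁸ = 6.27×10⁴ Ω = 62.7 kΩ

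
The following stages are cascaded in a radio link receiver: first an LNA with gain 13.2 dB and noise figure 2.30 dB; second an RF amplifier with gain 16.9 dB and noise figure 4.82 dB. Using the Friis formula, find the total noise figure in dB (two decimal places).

2.54 dB

Convert to linear (a loss of L dB is a gain of −L dB): F_i = 10^(NF_i/10), G_i = 10^(G_i,dB/10)
  Stage 1: F_1 = 10^(2.30/10) = 1.698, G_1 = 10^(13.2/10) = 20.89
  Stage 2: F_2 = 10^(4.82/10) = 3.034, G_2 = 10^(16.9/10) = 48.98
Friis cascade:
  F = 1.698 + (3.034 − 1)/20.89 = 1.796
NF = 10 log₁₀(1.796) = 2.54 dB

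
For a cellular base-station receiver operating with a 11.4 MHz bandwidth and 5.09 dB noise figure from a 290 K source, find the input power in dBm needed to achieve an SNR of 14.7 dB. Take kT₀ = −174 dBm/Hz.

−83.6 dBm

Sensitivity = −174 + 10 log₁₀(B) + NF + SNR_min
= −174 + 70.57 + 5.09 + 14.7
= −83.64 dBm → −83.6 dBm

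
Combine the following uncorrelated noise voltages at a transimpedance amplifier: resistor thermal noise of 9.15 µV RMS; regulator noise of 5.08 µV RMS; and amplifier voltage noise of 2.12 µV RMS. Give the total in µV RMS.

10.7 µV

Uncorrelated sources add in power (mean-square): V_tot = √(ΣV_i²)
V_tot = √[(9.15×10⁻⁶)² + (5.08×10⁻⁶)² + (2.12×10⁻⁶)²] = 1.07×10⁻⁵ V = 10.7 µV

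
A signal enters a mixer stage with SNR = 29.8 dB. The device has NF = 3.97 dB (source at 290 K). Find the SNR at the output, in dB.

25.83 dB

By definition F = SNR_in/SNR_out, so in dB: SNR_out = SNR_in − NF
SNR_out = 29.8 − 3.97 = 25.83 dB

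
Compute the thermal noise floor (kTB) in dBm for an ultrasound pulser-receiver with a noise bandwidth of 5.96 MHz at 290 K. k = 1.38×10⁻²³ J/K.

−106.2 dBm

P_n = kTB = 1.38×10⁻²³ × 290 × 5.96×10⁶ = 2.39×10⁻¹⁴ W
In dBm: 10 log₁₀(2.39×10⁻¹⁴ / 10⁻³) = −106.2 dBm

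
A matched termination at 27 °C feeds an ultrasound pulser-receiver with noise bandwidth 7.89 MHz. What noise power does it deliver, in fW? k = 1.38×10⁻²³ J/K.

T = 27 °C + 273.15 = 300.15 K
P_n = kTB = 1.38×10⁻²³ × 300.15 × 7.89×10⁶ = 3.27×10⁻¹⁴ W = 32.7 fW

32.7 fW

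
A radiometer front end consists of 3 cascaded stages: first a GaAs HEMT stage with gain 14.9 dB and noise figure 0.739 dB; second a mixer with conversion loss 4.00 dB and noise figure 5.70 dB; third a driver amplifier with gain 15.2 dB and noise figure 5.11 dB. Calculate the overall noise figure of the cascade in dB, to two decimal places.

Convert to linear (a loss of L dB is a gain of −L dB): F_i = 10^(NF_i/10), G_i = 10^(G_i,dB/10)
  Stage 1: F_1 = 10^(0.739/10) = 1.185, G_1 = 10^(14.9/10) = 30.90
  Stage 2: F_2 = 10^(5.70/10) = 3.715, G_2 = 10^(−4.00/10) = 0.3981
  Stage 3: F_3 = 10^(5.11/10) = 3.243, G_3 = 10^(15.2/10) = 33.11
Friis cascade:
  F = 1.185 + (3.715 − 1)/30.90 + (3.243 − 1)/12.30 = 1.456
NF = 10 log₁₀(1.456) = 1.63 dB

1.63 dB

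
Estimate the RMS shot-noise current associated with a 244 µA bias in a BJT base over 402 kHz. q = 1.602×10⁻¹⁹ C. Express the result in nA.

5.61 nA

I_n = √(2qI·B)
2qI·B = 2 × 1.602×10⁻¹⁹ × 2.44×10⁻⁴ × 4.02×10⁵ = 3.14×10⁻¹⁷ A²
I_n = √(3.14×10⁻¹⁷) = 5.61×10⁻⁹ A = 5.61 nA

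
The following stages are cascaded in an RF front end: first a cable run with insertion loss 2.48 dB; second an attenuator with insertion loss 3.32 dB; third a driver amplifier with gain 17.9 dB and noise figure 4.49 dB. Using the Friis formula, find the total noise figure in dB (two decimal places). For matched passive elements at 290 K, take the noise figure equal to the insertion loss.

Convert to linear (a loss of L dB is a gain of −L dB): F_i = 10^(NF_i/10), G_i = 10^(G_i,dB/10)
  Stage 1: F_1 = 10^(2.48/10) = 1.770, G_1 = 10^(−2.48/10) = 0.5649
  Stage 2: F_2 = 10^(3.32/10) = 2.148, G_2 = 10^(−3.32/10) = 0.4656
  Stage 3: F_3 = 10^(4.49/10) = 2.812, G_3 = 10^(17.9/10) = 61.66
Friis cascade:
  F = 1.770 + (2.148 − 1)/0.5649 + (2.812 − 1)/0.2630 = 10.69
NF = 10 log₁₀(10.69) = 10.29 dB

10.29 dB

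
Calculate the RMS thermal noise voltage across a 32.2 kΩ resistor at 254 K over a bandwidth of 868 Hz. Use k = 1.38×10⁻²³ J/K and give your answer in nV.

626 nV

V_n = √(4kTRB)
4kTRB = 4 × 1.38×10⁻²³ × 254 × 3.22×10⁴ × 8.68×10² = 3.92×10⁻¹³ V²
V_n = √(3.92×10⁻¹³) = 6.26×10⁻⁷ V = 626 nV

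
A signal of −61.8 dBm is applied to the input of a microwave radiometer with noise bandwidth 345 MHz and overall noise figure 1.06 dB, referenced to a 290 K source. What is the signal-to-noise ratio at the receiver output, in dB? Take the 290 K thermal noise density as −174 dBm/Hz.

25.8 dB

Noise floor: N = −174 + 10 log₁₀(B) + NF
10 log₁₀(3.45×10⁸) = 85.38 dB
N = −174 + 85.38 + 1.06 = −87.56 dBm
SNR = P_sig − N = −61.8 − (−87.56) = 25.76 dB → 25.8 dB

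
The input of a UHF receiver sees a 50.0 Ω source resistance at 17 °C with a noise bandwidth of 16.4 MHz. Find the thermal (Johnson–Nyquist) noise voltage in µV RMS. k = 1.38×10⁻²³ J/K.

3.62 µV

T = 17 °C + 273.15 = 290.15 K
V_n = √(4kTRB)
4kTRB = 4 × 1.38×10⁻²³ × 290.15 × 5.00×10¹ × 1.64×10⁷ = 1.31×10⁻¹¹ V²
V_n = √(1.31×10⁻¹¹) = 3.62×10⁻⁶ V = 3.62 µV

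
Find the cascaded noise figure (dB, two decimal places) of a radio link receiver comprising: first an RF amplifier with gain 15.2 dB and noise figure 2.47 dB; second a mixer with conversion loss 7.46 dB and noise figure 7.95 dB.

Convert to linear (a loss of L dB is a gain of −L dB): F_i = 10^(NF_i/10), G_i = 10^(G_i,dB/10)
  Stage 1: F_1 = 10^(2.47/10) = 1.766, G_1 = 10^(15.2/10) = 33.11
  Stage 2: F_2 = 10^(7.95/10) = 6.237, G_2 = 10^(−7.46/10) = 0.1795
Friis cascade:
  F = 1.766 + (6.237 − 1)/33.11 = 1.924
NF = 10 log₁₀(1.924) = 2.84 dB

2.84 dB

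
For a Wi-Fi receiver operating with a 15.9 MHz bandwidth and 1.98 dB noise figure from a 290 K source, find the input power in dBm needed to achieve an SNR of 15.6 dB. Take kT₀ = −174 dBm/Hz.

−84.4 dBm

Sensitivity = −174 + 10 log₁₀(B) + NF + SNR_min
= −174 + 72.01 + 1.98 + 15.6
= −84.41 dBm → −84.4 dBm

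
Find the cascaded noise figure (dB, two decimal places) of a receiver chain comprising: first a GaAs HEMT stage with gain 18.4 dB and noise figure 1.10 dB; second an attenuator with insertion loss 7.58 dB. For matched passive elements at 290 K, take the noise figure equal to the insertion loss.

1.32 dB

Convert to linear (a loss of L dB is a gain of −L dB): F_i = 10^(NF_i/10), G_i = 10^(G_i,dB/10)
  Stage 1: F_1 = 10^(1.10/10) = 1.288, G_1 = 10^(18.4/10) = 69.18
  Stage 2: F_2 = 10^(7.58/10) = 5.728, G_2 = 10^(−7.58/10) = 0.1746
Friis cascade:
  F = 1.288 + (5.728 − 1)/69.18 = 1.357
NF = 10 log₁₀(1.357) = 1.32 dB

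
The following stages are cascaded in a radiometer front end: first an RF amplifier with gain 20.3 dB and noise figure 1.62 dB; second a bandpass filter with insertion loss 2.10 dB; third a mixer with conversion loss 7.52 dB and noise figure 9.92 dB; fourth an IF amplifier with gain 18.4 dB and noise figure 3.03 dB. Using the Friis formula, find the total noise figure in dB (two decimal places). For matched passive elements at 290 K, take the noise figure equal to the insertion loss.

Convert to linear (a loss of L dB is a gain of −L dB): F_i = 10^(NF_i/10), G_i = 10^(G_i,dB/10)
  Stage 1: F_1 = 10^(1.62/10) = 1.452, G_1 = 10^(20.3/10) = 107.2
  Stage 2: F_2 = 10^(2.10/10) = 1.622, G_2 = 10^(−2.10/10) = 0.6166
  Stage 3: F_3 = 10^(9.92/10) = 9.817, G_3 = 10^(−7.52/10) = 0.1770
  Stage 4: F_4 = 10^(3.03/10) = 2.009, G_4 = 10^(18.4/10) = 69.18
Friis cascade:
  F = 1.452 + (1.622 − 1)/107.2 + (9.817 − 1)/66.07 + (2.009 − 1)/11.69 = 1.678
NF = 10 log₁₀(1.678) = 2.25 dB

2.25 dB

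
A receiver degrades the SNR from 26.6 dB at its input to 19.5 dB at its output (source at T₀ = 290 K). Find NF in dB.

NF (dB) = SNR_in(dB) − SNR_out(dB) when the source is at T₀
NF = 26.6 − 19.5 = 7.1 dB

7.1 dB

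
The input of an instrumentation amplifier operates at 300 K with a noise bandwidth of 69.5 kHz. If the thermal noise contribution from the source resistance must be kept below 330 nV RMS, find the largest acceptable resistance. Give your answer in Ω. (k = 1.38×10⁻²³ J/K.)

Johnson–Nyquist: V_n = √(4kTRB) ⇒ R = V_n² / (4kTB)
4kTB = 4 × 1.38×10⁻²³ × 300 × 6.95×10⁴ = 1.15×10⁻¹⁵
R = (3.30×10⁻⁷)² / 1.15×10⁻¹⁵ = 9.46×10¹ Ω = 94.6 Ω

94.6 Ω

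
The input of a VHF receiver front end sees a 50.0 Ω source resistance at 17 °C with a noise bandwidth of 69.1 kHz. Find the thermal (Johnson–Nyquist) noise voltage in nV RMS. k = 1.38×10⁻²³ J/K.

T = 17 °C + 273.15 = 290.15 K
V_n = √(4kTRB)
4kTRB = 4 × 1.38×10⁻²³ × 290.15 × 5.00×10¹ × 6.91×10⁴ = 5.53×10⁻¹⁴ V²
V_n = √(5.53×10⁻¹⁴) = 2.35×10⁻⁷ V = 235 nV

235 nV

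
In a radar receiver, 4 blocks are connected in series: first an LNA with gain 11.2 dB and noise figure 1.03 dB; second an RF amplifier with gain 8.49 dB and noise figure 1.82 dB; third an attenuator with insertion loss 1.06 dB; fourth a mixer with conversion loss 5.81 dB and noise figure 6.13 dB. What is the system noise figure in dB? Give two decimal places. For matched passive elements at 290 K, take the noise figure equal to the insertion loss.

Convert to linear (a loss of L dB is a gain of −L dB): F_i = 10^(NF_i/10), G_i = 10^(G_i,dB/10)
  Stage 1: F_1 = 10^(1.03/10) = 1.268, G_1 = 10^(11.2/10) = 13.18
  Stage 2: F_2 = 10^(1.82/10) = 1.521, G_2 = 10^(8.49/10) = 7.063
  Stage 3: F_3 = 10^(1.06/10) = 1.276, G_3 = 10^(−1.06/10) = 0.7834
  Stage 4: F_4 = 10^(6.13/10) = 4.102, G_4 = 10^(−5.81/10) = 0.2624
Friis cascade:
  F = 1.268 + (1.521 − 1)/13.18 + (1.276 − 1)/93.11 + (4.102 − 1)/72.95 = 1.353
NF = 10 log₁₀(1.353) = 1.31 dB

1.31 dB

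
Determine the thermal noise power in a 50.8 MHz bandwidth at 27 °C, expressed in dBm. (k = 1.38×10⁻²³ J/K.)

−96.8 dBm

T = 27 °C + 273.15 = 300.15 K
P_n = kTB = 1.38×10⁻²³ × 300.15 × 5.08×10⁷ = 2.10×10⁻¹³ W
In dBm: 10 log₁₀(2.10×10⁻¹³ / 10⁻³) = −96.8 dBm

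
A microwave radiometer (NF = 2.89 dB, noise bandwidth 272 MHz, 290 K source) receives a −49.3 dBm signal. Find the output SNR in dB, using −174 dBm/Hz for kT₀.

Noise floor: N = −174 + 10 log₁₀(B) + NF
10 log₁₀(2.72×10⁸) = 84.35 dB
N = −174 + 84.35 + 2.89 = −86.76 dBm
SNR = P_sig − N = −49.3 − (−86.76) = 37.46 dB → 37.5 dB

37.5 dB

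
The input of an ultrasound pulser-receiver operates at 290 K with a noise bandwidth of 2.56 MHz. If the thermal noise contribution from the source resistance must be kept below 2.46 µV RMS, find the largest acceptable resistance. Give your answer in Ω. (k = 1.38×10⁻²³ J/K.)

148 Ω

Johnson–Nyquist: V_n = √(4kTRB) ⇒ R = V_n² / (4kTB)
4kTB = 4 × 1.38×10⁻²³ × 290 × 2.56×10⁶ = 4.10×10⁻¹⁴
R = (2.46×10⁻⁶)² / 4.10×10⁻¹⁴ = 1.48×10² Ω = 148 Ω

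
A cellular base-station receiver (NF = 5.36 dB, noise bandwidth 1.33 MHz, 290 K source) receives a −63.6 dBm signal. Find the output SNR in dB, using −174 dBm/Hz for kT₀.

43.8 dB

Noise floor: N = −174 + 10 log₁₀(B) + NF
10 log₁₀(1.33×10⁶) = 61.24 dB
N = −174 + 61.24 + 5.36 = −107.40 dBm
SNR = P_sig − N = −63.6 − (−107.40) = 43.80 dB → 43.8 dB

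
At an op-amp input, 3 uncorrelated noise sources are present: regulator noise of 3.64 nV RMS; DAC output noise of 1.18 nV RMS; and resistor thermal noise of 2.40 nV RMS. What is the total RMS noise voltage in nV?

4.52 nV

Uncorrelated sources add in power (mean-square): V_tot = √(ΣV_i²)
V_tot = √[(3.64×10⁻⁹)² + (1.18×10⁻⁹)² + (2.40×10⁻⁹)²] = 4.52×10⁻⁹ V = 4.52 nV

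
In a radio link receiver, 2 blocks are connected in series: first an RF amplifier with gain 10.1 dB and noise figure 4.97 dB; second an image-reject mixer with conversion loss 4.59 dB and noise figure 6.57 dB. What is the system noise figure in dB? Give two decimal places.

5.42 dB

Convert to linear (a loss of L dB is a gain of −L dB): F_i = 10^(NF_i/10), G_i = 10^(G_i,dB/10)
  Stage 1: F_1 = 10^(4.97/10) = 3.141, G_1 = 10^(10.1/10) = 10.23
  Stage 2: F_2 = 10^(6.57/10) = 4.539, G_2 = 10^(−4.59/10) = 0.3475
Friis cascade:
  F = 3.141 + (4.539 − 1)/10.23 = 3.486
NF = 10 log₁₀(3.486) = 5.42 dB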